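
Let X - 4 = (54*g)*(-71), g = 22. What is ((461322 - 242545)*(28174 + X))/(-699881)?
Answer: 945284930/53837 ≈ 17558.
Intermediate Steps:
X = -84344 (X = 4 + (54*22)*(-71) = 4 + 1188*(-71) = 4 - 84348 = -84344)
((461322 - 242545)*(28174 + X))/(-699881) = ((461322 - 242545)*(28174 - 84344))/(-699881) = (218777*(-56170))*(-1/699881) = -12288704090*(-1/699881) = 945284930/53837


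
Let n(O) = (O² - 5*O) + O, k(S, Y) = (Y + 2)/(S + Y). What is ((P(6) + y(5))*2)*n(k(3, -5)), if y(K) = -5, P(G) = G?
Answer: -15/2 ≈ -7.5000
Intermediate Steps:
k(S, Y) = (2 + Y)/(S + Y)
n(O) = O² - 4*O
((P(6) + y(5))*2)*n(k(3, -5)) = ((6 - 5)*2)*(((2 - 5)/(3 - 5))*(-4 + (2 - 5)/(3 - 5))) = (1*2)*((-3/(-2))*(-4 - 3/(-2))) = 2*((-½*(-3))*(-4 - ½*(-3))) = 2*(3*(-4 + 3/2)/2) = 2*((3/2)*(-5/2)) = 2*(-15/4) = -15/2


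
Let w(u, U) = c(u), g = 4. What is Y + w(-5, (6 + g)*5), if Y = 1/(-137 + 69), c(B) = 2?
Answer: 135/68 ≈ 1.9853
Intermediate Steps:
w(u, U) = 2
Y = -1/68 (Y = 1/(-68) = -1/68 ≈ -0.014706)
Y + w(-5, (6 + g)*5) = -1/68 + 2 = 135/68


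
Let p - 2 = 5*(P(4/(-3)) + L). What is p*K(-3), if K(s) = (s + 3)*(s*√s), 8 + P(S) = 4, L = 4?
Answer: 0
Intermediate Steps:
P(S) = -4 (P(S) = -8 + 4 = -4)
K(s) = s^(3/2)*(3 + s) (K(s) = (3 + s)*s^(3/2) = s^(3/2)*(3 + s))
p = 2 (p = 2 + 5*(-4 + 4) = 2 + 5*0 = 2 + 0 = 2)
p*K(-3) = 2*((-3)^(3/2)*(3 - 3)) = 2*(-3*I*√3*0) = 2*0 = 0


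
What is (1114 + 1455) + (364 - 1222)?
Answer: 1711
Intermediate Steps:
(1114 + 1455) + (364 - 1222) = 2569 - 858 = 1711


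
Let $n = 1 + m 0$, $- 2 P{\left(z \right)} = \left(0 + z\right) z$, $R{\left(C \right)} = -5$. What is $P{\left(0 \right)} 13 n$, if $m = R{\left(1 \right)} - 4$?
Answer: $0$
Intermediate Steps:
$P{\left(z \right)} = - \frac{z^{2}}{2}$ ($P{\left(z \right)} = - \frac{\left(0 + z\right) z}{2} = - \frac{z z}{2} = - \frac{z^{2}}{2}$)
$m = -9$ ($m = -5 - 4 = -9$)
$n = 1$ ($n = 1 - 0 = 1 + 0 = 1$)
$P{\left(0 \right)} 13 n = - \frac{0^{2}}{2} \cdot 13 \cdot 1 = \left(- \frac{1}{2}\right) 0 \cdot 13 \cdot 1 = 0 \cdot 13 \cdot 1 = 0 \cdot 1 = 0$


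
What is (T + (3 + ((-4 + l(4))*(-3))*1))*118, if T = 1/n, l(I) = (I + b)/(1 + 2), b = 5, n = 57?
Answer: 40474/57 ≈ 710.07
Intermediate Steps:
l(I) = 5/3 + I/3 (l(I) = (I + 5)/(1 + 2) = (5 + I)/3 = (5 + I)*(⅓) = 5/3 + I/3)
T = 1/57 ≈ 0.017544
(T + (3 + ((-4 + l(4))*(-3))*1))*118 = (1/57 + (3 + ((-4 + (5/3 + (⅓)*4))*(-3))*1))*118 = (1/57 + (3 + ((-4 + (5/3 + 4/3))*(-3))*1))*118 = (1/57 + (3 + ((-4 + 3)*(-3))*1))*118 = (1/57 + (3 - 1*(-3)*1))*118 = (1/57 + (3 + 3*1))*118 = (1/57 + (3 + 3))*118 = (1/57 + 6)*118 = (343/57)*118 = 40474/57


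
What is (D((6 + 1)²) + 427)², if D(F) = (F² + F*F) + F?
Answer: 27857284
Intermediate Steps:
D(F) = F + 2*F² (D(F) = (F² + F²) + F = 2*F² + F = F + 2*F²)
(D((6 + 1)²) + 427)² = ((6 + 1)²*(1 + 2*(6 + 1)²) + 427)² = (7²*(1 + 2*7²) + 427)² = (49*(1 + 2*49) + 427)² = (49*(1 + 98) + 427)² = (49*99 + 427)² = (4851 + 427)² = 5278² = 27857284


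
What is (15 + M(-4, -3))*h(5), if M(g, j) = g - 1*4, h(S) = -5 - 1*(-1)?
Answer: -28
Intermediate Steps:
h(S) = -4 (h(S) = -5 + 1 = -4)
M(g, j) = -4 + g (M(g, j) = g - 4 = -4 + g)
(15 + M(-4, -3))*h(5) = (15 + (-4 - 4))*(-4) = (15 - 8)*(-4) = 7*(-4) = -28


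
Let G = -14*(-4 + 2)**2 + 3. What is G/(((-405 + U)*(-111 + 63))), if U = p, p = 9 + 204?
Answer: -53/9216 ≈ -0.0057509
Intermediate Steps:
p = 213
G = -53 (G = -14*(-2)**2 + 3 = -14*4 + 3 = -56 + 3 = -53)
U = 213
G/(((-405 + U)*(-111 + 63))) = -53*1/((-405 + 213)*(-111 + 63)) = -53/((-192*(-48))) = -53/9216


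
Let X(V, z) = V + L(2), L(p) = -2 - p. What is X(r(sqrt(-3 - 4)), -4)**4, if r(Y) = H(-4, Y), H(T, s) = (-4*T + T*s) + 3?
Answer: (15 - 4*I*sqrt(7))**4 ≈ -88031.0 - 71753.0*I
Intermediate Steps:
H(T, s) = 3 - 4*T + T*s
r(Y) = 19 - 4*Y (r(Y) = 3 - 4*(-4) - 4*Y = 3 + 16 - 4*Y = 19 - 4*Y)
X(V, z) = -4 + V (X(V, z) = V + (-2 - 1*2) = V + (-2 - 2) = V - 4 = -4 + V)
X(r(sqrt(-3 - 4)), -4)**4 = (-4 + (19 - 4*sqrt(-3 - 4)))**4 = (-4 + (19 - 4*I*sqrt(7)))**4 = (15 - 4*I*sqrt(7))**4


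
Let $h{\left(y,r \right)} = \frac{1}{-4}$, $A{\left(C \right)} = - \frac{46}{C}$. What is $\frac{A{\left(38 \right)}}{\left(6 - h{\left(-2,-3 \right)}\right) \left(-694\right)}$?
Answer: $\frac{46}{164825} \approx 0.00027908$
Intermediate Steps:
$h{\left(y,r \right)} = - \frac{1}{4}$
$\frac{A{\left(38 \right)}}{\left(6 - h{\left(-2,-3 \right)}\right) \left(-694\right)} = \frac{\left(-46\right) \frac{1}{38}}{\left(6 - - \frac{1}{4}\right) \left(-694\right)} = \frac{\left(-46\right) \frac{1}{38}}{\left(6 + \frac{1}{4}\right) \left(-694\right)} = - \frac{23}{19 \cdot \frac{25}{4} \left(-694\right)} = - \frac{23}{19 \left(- \frac{8675}{2}\right)} = \left(- \frac{23}{19}\right) \left(- \frac{2}{8675}\right) = \frac{46}{164825}$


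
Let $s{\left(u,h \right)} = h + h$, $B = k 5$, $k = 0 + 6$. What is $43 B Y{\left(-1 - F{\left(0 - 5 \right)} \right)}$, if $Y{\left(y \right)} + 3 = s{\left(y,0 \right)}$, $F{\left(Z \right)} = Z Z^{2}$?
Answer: $-3870$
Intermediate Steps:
$k = 6$
$F{\left(Z \right)} = Z^{3}$
$B = 30$ ($B = 6 \cdot 5 = 30$)
$s{\left(u,h \right)} = 2 h$
$Y{\left(y \right)} = -3$ ($Y{\left(y \right)} = -3 + 2 \cdot 0 = -3 + 0 = -3$)
$43 B Y{\left(-1 - F{\left(0 - 5 \right)} \right)} = 43 \cdot 30 \left(-3\right) = 1290 \left(-3\right) = -3870$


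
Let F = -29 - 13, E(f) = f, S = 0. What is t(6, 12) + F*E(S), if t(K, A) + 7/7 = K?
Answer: 5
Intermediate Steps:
t(K, A) = -1 + K
F = -42
t(6, 12) + F*E(S) = (-1 + 6) - 42*0 = 5 + 0 = 5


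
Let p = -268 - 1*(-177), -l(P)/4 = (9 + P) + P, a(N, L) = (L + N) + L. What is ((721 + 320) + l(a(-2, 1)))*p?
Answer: -91455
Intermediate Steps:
a(N, L) = N + 2*L
l(P) = -36 - 8*P (l(P) = -4*((9 + P) + P) = -4*(9 + 2*P) = -36 - 8*P)
p = -91 (p = -268 + 177 = -91)
((721 + 320) + l(a(-2, 1)))*p = ((721 + 320) + (-36 - 8*(-2 + 2*1)))*(-91) = (1041 + (-36 - 8*(-2 + 2)))*(-91) = (1041 + (-36 - 8*0))*(-91) = (1041 + (-36 + 0))*(-91) = (1041 - 36)*(-91) = 1005*(-91) = -91455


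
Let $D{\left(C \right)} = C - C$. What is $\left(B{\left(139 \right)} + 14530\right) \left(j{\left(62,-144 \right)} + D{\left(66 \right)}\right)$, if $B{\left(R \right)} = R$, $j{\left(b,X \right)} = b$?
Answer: $909478$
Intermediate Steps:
$D{\left(C \right)} = 0$
$\left(B{\left(139 \right)} + 14530\right) \left(j{\left(62,-144 \right)} + D{\left(66 \right)}\right) = \left(139 + 14530\right) \left(62 + 0\right) = 14669 \cdot 62 = 909478$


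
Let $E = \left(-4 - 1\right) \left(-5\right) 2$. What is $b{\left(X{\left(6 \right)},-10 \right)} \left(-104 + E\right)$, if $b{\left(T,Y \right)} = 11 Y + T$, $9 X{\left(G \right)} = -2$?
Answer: $5952$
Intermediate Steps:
$X{\left(G \right)} = - \frac{2}{9}$ ($X{\left(G \right)} = \frac{1}{9} \left(-2\right) = - \frac{2}{9}$)
$E = 50$ ($E = \left(-5\right) \left(-5\right) 2 = 25 \cdot 2 = 50$)
$b{\left(T,Y \right)} = T + 11 Y$
$b{\left(X{\left(6 \right)},-10 \right)} \left(-104 + E\right) = \left(- \frac{2}{9} + 11 \left(-10\right)\right) \left(-104 + 50\right) = \left(- \frac{2}{9} - 110\right) \left(-54\right) = \left(- \frac{992}{9}\right) \left(-54\right) = 5952$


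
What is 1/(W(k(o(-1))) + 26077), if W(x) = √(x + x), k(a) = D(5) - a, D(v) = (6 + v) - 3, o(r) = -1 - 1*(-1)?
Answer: 1/26081 ≈ 3.8342e-5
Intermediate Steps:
o(r) = 0 (o(r) = -1 + 1 = 0)
D(v) = 3 + v
k(a) = 8 - a (k(a) = (3 + 5) - a = 8 - a)
W(x) = √2*√x (W(x) = √(2*x) = √2*√x)
1/(W(k(o(-1))) + 26077) = 1/(√2*√(8 - 1*0) + 26077) = 1/(√2*√(8 + 0) + 26077) = 1/(√2*√8 + 26077) = 1/(√2*(2*√2) + 26077) = 1/(4 + 26077) = 1/26081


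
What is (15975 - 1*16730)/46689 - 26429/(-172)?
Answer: 1233813721/8030508 ≈ 153.64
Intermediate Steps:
(15975 - 1*16730)/46689 - 26429/(-172) = (15975 - 16730)*(1/46689) - 26429*(-1/172) = -755*1/46689 + 26429/172 = -755/46689 + 26429/172 = 1233813721/8030508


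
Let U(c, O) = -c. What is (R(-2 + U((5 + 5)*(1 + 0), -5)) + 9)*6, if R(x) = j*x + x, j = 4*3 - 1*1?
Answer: -810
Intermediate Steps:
j = 11 (j = 12 - 1 = 11)
R(x) = 12*x (R(x) = 11*x + x = 12*x)
(R(-2 + U((5 + 5)*(1 + 0), -5)) + 9)*6 = (12*(-2 - (5 + 5)*(1 + 0)) + 9)*6 = (12*(-2 - 10) + 9)*6 = (12*(-12) + 9)*6 = (-144 + 9)*6 = -135*6 = -810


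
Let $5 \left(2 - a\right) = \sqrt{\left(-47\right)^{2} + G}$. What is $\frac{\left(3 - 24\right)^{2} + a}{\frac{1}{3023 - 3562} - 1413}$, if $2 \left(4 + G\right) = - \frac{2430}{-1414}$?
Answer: $- \frac{238777}{761608} + \frac{231 \sqrt{490042910}}{769224080} \approx -0.30687$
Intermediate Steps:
$G = - \frac{4441}{1414}$ ($G = -4 + \frac{\left(-2430\right) \frac{1}{-1414}}{2} = -4 + \frac{\left(-2430\right) \left(- \frac{1}{1414}\right)}{2} = -4 + \frac{1}{2} \cdot \frac{1215}{707} = -4 + \frac{1215}{1414} = - \frac{4441}{1414} \approx -3.1407$)
$a = 2 - \frac{3 \sqrt{490042910}}{7070}$ ($a = 2 - \frac{\sqrt{\left(-47\right)^{2} - \frac{4441}{1414}}}{5} = 2 - \frac{\sqrt{2209 - \frac{4441}{1414}}}{5} = 2 - \frac{\sqrt{\frac{3119085}{1414}}}{5} = 2 - \frac{\frac{3}{1414} \sqrt{490042910}}{5} = 2 - \frac{3 \sqrt{490042910}}{7070} \approx -7.3933$)
$\frac{\left(3 - 24\right)^{2} + a}{\frac{1}{3023 - 3562} - 1413} = \frac{\left(3 - 24\right)^{2} + \left(2 - \frac{3 \sqrt{490042910}}{7070}\right)}{\frac{1}{3023 - 3562} - 1413} = \frac{\left(-21\right)^{2} + \left(2 - \frac{3 \sqrt{490042910}}{7070}\right)}{\frac{1}{-539} - 1413} = \frac{441 + \left(2 - \frac{3 \sqrt{490042910}}{7070}\right)}{- \frac{1}{539} - 1413} = \frac{443 - \frac{3 \sqrt{490042910}}{7070}}{- \frac{761608}{539}} = \left(443 - \frac{3 \sqrt{490042910}}{7070}\right) \left(- \frac{539}{761608}\right) = - \frac{238777}{761608} + \frac{231 \sqrt{490042910}}{769224080}$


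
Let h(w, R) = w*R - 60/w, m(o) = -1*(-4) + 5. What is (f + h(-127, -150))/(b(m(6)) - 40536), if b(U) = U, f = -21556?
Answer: 318202/5146929 ≈ 0.061824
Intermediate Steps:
m(o) = 9 (m(o) = 4 + 5 = 9)
h(w, R) = -60/w + R*w (h(w, R) = R*w - 60/w = -60/w + R*w)
(f + h(-127, -150))/(b(m(6)) - 40536) = (-21556 + (-60/(-127) - 150*(-127)))/(9 - 40536) = (-21556 + (-60*(-1/127) + 19050))/(-40527) = (-21556 + (60/127 + 19050))*(-1/40527) = (-21556 + 2419410/127)*(-1/40527) = -318202/127*(-1/40527) = 318202/5146929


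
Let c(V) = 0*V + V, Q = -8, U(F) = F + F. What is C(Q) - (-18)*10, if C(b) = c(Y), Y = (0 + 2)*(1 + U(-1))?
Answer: 178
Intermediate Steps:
U(F) = 2*F
Y = -2 (Y = (0 + 2)*(1 + 2*(-1)) = 2*(1 - 2) = 2*(-1) = -2)
c(V) = V (c(V) = 0 + V = V)
C(b) = -2
C(Q) - (-18)*10 = -2 - (-18)*10 = -2 - 1*(-180) = -2 + 180 = 178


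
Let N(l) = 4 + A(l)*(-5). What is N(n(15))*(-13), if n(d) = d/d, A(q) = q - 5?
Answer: -312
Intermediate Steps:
A(q) = -5 + q
n(d) = 1
N(l) = 29 - 5*l (N(l) = 4 + (-5 + l)*(-5) = 4 + (25 - 5*l) = 29 - 5*l)
N(n(15))*(-13) = (29 - 5*1)*(-13) = (29 - 5)*(-13) = 24*(-13) = -312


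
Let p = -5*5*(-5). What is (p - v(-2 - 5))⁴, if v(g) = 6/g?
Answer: 602425897921/2401 ≈ 2.5091e+8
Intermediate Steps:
p = 125 (p = -25*(-5) = 125)
(p - v(-2 - 5))⁴ = (125 - 6/(-2 - 5))⁴ = (125 - 6/(-7))⁴ = (125 - 6*(-1)/7)⁴ = (125 - 1*(-6/7))⁴ = (125 + 6/7)⁴ = (881/7)⁴ = 602425897921/2401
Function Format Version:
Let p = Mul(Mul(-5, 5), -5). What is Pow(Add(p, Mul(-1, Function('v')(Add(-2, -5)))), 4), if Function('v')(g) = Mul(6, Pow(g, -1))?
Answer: Rational(602425897921, 2401) ≈ 2.5091e+8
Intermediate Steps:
p = 125 (p = Mul(-25, -5) = 125)
Pow(Add(p, Mul(-1, Function('v')(Add(-2, -5)))), 4) = Pow(Add(125, Mul(-1, Mul(6, Pow(Add(-2, -5), -1)))), 4) = Pow(Add(125, Mul(-1, Mul(6, Pow(-7, -1)))), 4) = Pow(Add(125, Mul(-1, Mul(6, Rational(-1, 7)))), 4) = Pow(Add(125, Mul(-1, Rational(-6, 7))), 4) = Pow(Add(125, Rational(6, 7)), 4) = Pow(Rational(881, 7), 4) = Rational(602425897921, 2401)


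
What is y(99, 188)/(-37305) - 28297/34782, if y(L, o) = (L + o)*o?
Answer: -977439059/432514170 ≈ -2.2599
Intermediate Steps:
y(L, o) = o*(L + o)
y(99, 188)/(-37305) - 28297/34782 = (188*(99 + 188))/(-37305) - 28297/34782 = (188*287)*(-1/37305) - 28297*1/34782 = 53956*(-1/37305) - 28297/34782 = -53956/37305 - 28297/34782 = -977439059/432514170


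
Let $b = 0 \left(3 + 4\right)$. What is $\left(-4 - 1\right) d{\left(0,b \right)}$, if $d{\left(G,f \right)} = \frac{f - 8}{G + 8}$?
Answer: $5$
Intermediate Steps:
$b = 0$ ($b = 0 \cdot 7 = 0$)
$d{\left(G,f \right)} = \frac{-8 + f}{8 + G}$
$\left(-4 - 1\right) d{\left(0,b \right)} = \left(-4 - 1\right) \frac{-8 + 0}{8 + 0} = - 5 \cdot \frac{1}{8} \left(-8\right) = \left(-5\right) \left(-1\right) = 5$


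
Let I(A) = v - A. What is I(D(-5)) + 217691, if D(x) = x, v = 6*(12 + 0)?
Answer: 217768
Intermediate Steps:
v = 72 (v = 6*12 = 72)
I(A) = 72 - A
I(D(-5)) + 217691 = (72 - 1*(-5)) + 217691 = (72 + 5) + 217691 = 77 + 217691 = 217768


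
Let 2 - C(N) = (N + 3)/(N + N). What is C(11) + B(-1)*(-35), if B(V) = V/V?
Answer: -370/11 ≈ -33.636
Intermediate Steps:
B(V) = 1
C(N) = 2 - (3 + N)/(2*N) (C(N) = 2 - (N + 3)/(N + N) = 2 - (3 + N)/(2*N))
C(11) + B(-1)*(-35) = (3/2)*(-1 + 11)/11 + 1*(-35) = (3/2)*(1/11)*10 - 35 = 15/11 - 35 = -370/11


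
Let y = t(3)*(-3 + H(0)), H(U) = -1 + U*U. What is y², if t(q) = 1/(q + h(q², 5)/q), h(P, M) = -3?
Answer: 4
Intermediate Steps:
t(q) = 1/(q - 3/q)
H(U) = -1 + U²
y = -2 (y = (3/(-3 + 3²))*(-3 + (-1 + 0²)) = (3/(-3 + 9))*(-3 + (-1 + 0)) = (3/6)*(-3 - 1) = (3*(⅙))*(-4) = (½)*(-4) = -2)
y² = (-2)² = 4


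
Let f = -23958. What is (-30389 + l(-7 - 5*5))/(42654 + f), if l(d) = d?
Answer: -30421/18696 ≈ -1.6271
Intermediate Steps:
(-30389 + l(-7 - 5*5))/(42654 + f) = (-30389 + (-7 - 5*5))/(42654 - 23958) = (-30389 + (-7 - 25))/18696 = (-30389 - 32)*(1/18696) = -30421*1/18696 = -30421/18696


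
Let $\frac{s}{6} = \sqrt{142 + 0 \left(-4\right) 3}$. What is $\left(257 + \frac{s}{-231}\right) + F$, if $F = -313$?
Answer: $-56 - \frac{2 \sqrt{142}}{77} \approx -56.31$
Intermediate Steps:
$s = 6 \sqrt{142}$ ($s = 6 \sqrt{142 + 0 \left(-4\right) 3} = 6 \sqrt{142 + 0 \cdot 3} = 6 \sqrt{142 + 0} = 6 \sqrt{142} \approx 71.498$)
$\left(257 + \frac{s}{-231}\right) + F = \left(257 + \frac{6 \sqrt{142}}{-231}\right) - 313 = \left(257 + 6 \sqrt{142} \left(- \frac{1}{231}\right)\right) - 313 = \left(257 - \frac{2 \sqrt{142}}{77}\right) - 313 = -56 - \frac{2 \sqrt{142}}{77}$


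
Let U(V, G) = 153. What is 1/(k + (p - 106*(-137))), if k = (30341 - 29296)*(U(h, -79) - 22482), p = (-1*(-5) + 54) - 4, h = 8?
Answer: -1/23319228 ≈ -4.2883e-8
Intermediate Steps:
p = 55 (p = (5 + 54) - 4 = 59 - 4 = 55)
k = -23333805 (k = (30341 - 29296)*(153 - 22482) = 1045*(-22329) = -23333805)
1/(k + (p - 106*(-137))) = 1/(-23333805 + (55 - 106*(-137))) = 1/(-23333805 + (55 + 14522)) = 1/(-23333805 + 14577) = 1/(-23319228) = -1/23319228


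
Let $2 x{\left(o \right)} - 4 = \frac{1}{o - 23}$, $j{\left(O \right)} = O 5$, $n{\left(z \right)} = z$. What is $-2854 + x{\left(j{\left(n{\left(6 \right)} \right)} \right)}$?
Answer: $- \frac{39927}{14} \approx -2851.9$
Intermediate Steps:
$j{\left(O \right)} = 5 O$
$x{\left(o \right)} = 2 + \frac{1}{2 \left(-23 + o\right)}$ ($x{\left(o \right)} = 2 + \frac{1}{2 \left(o - 23\right)} = 2 + \frac{1}{2 \left(-23 + o\right)}$)
$-2854 + x{\left(j{\left(n{\left(6 \right)} \right)} \right)} = -2854 + \frac{-91 + 4 \cdot 5 \cdot 6}{2 \left(-23 + 5 \cdot 6\right)} = -2854 + \frac{-91 + 4 \cdot 30}{2 \left(-23 + 30\right)} = -2854 + \frac{-91 + 120}{2 \cdot 7} = -2854 + \frac{1}{2} \cdot \frac{1}{7} \cdot 29 = -2854 + \frac{29}{14} = - \frac{39927}{14}$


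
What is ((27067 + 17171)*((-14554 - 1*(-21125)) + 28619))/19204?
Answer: 389183805/4801 ≈ 81063.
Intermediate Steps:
((27067 + 17171)*((-14554 - 1*(-21125)) + 28619))/19204 = (44238*((-14554 + 21125) + 28619))*(1/19204) = (44238*(6571 + 28619))*(1/19204) = (44238*35190)*(1/19204) = 1556735220*(1/19204) = 389183805/4801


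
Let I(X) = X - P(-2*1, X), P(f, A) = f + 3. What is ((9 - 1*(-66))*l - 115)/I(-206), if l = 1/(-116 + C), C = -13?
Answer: 4970/8901 ≈ 0.55836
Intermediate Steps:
P(f, A) = 3 + f
l = -1/129 (l = 1/(-116 - 13) = 1/(-129) = -1/129 ≈ -0.0077519)
I(X) = -1 + X (I(X) = X - (3 - 2*1) = X - (3 - 2) = X - 1*1 = X - 1 = -1 + X)
((9 - 1*(-66))*l - 115)/I(-206) = ((9 - 1*(-66))*(-1/129) - 115)/(-1 - 206) = ((9 + 66)*(-1/129) - 115)/(-207) = (75*(-1/129) - 115)*(-1/207) = (-25/43 - 115)*(-1/207) = -4970/43*(-1/207) = 4970/8901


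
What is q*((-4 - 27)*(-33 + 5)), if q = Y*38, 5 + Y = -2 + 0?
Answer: -230888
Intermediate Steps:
Y = -7 (Y = -5 + (-2 + 0) = -5 - 2 = -7)
q = -266 (q = -7*38 = -266)
q*((-4 - 27)*(-33 + 5)) = -266*(-4 - 27)*(-33 + 5) = -(-8246)*(-28) = -266*868 = -230888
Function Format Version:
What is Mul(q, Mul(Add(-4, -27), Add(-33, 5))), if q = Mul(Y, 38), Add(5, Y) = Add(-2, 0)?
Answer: -230888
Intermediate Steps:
Y = -7 (Y = Add(-5, Add(-2, 0)) = Add(-5, -2) = -7)
q = -266 (q = Mul(-7, 38) = -266)
Mul(q, Mul(Add(-4, -27), Add(-33, 5))) = Mul(-266, Mul(Add(-4, -27), Add(-33, 5))) = Mul(-266, Mul(-31, -28)) = Mul(-266, 868) = -230888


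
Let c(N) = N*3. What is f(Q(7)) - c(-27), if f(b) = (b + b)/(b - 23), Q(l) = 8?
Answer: 1199/15 ≈ 79.933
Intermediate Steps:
c(N) = 3*N
f(b) = 2*b/(-23 + b) (f(b) = (2*b)/(-23 + b) = 2*b/(-23 + b))
f(Q(7)) - c(-27) = 2*8/(-23 + 8) - 3*(-27) = 2*8/(-15) - 1*(-81) = 2*8*(-1/15) + 81 = -16/15 + 81 = 1199/15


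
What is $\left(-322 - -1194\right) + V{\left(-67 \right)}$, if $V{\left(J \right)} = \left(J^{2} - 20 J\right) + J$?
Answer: $6634$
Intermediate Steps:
$V{\left(J \right)} = J^{2} - 19 J$
$\left(-322 - -1194\right) + V{\left(-67 \right)} = \left(-322 - -1194\right) - 67 \left(-19 - 67\right) = \left(-322 + 1194\right) - -5762 = 872 + 5762 = 6634$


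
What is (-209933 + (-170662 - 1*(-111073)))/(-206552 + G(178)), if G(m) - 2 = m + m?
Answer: 134761/103097 ≈ 1.3071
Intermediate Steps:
G(m) = 2 + 2*m (G(m) = 2 + (m + m) = 2 + 2*m)
(-209933 + (-170662 - 1*(-111073)))/(-206552 + G(178)) = (-209933 + (-170662 - 1*(-111073)))/(-206552 + (2 + 2*178)) = (-209933 + (-170662 + 111073))/(-206552 + (2 + 356)) = (-209933 - 59589)/(-206552 + 358) = -269522/(-206194) = -269522*(-1/206194) = 134761/103097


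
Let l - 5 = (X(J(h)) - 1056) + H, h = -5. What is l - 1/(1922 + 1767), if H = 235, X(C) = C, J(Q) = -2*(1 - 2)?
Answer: -3002847/3689 ≈ -814.00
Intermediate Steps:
J(Q) = 2 (J(Q) = -2*(-1) = 2)
l = -814 (l = 5 + ((2 - 1056) + 235) = 5 + (-1054 + 235) = 5 - 819 = -814)
l - 1/(1922 + 1767) = -814 - 1/(1922 + 1767) = -814 - 1/3689 = -3002847/3689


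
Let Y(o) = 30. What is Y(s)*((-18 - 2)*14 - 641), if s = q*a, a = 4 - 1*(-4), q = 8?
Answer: -27630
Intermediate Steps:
a = 8 (a = 4 + 4 = 8)
s = 64 (s = 8*8 = 64)
Y(s)*((-18 - 2)*14 - 641) = 30*((-18 - 2)*14 - 641) = 30*(-20*14 - 641) = 30*(-280 - 641) = 30*(-921) = -27630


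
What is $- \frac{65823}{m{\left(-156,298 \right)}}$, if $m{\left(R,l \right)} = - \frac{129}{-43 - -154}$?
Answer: $\frac{2435451}{43} \approx 56638.0$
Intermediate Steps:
$m{\left(R,l \right)} = - \frac{43}{37}$ ($m{\left(R,l \right)} = - \frac{129}{-43 + 154} = - \frac{129}{111} = \left(-129\right) \frac{1}{111} = - \frac{43}{37}$)
$- \frac{65823}{m{\left(-156,298 \right)}} = - \frac{65823}{- \frac{43}{37}} = \left(-65823\right) \left(- \frac{37}{43}\right) = \frac{2435451}{43}$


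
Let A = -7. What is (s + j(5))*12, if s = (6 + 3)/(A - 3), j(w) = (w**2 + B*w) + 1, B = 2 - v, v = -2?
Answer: 2706/5 ≈ 541.20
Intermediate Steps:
B = 4 (B = 2 - 1*(-2) = 2 + 2 = 4)
j(w) = 1 + w**2 + 4*w (j(w) = (w**2 + 4*w) + 1 = 1 + w**2 + 4*w)
s = -9/10 (s = (6 + 3)/(-7 - 3) = 9/(-10) = 9*(-1/10) = -9/10 ≈ -0.90000)
(s + j(5))*12 = (-9/10 + (1 + 5**2 + 4*5))*12 = (-9/10 + (1 + 25 + 20))*12 = (-9/10 + 46)*12 = (451/10)*12 = 2706/5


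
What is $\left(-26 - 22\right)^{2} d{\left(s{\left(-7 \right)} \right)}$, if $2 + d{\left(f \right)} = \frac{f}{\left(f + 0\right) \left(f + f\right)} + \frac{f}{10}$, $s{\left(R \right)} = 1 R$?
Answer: $- \frac{223488}{35} \approx -6385.4$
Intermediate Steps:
$s{\left(R \right)} = R$
$d{\left(f \right)} = -2 + \frac{1}{2 f} + \frac{f}{10}$ ($d{\left(f \right)} = -2 + \left(\frac{f}{\left(f + 0\right) \left(f + f\right)} + \frac{f}{10}\right) = -2 + \left(\frac{f}{f 2 f} + f \frac{1}{10}\right) = -2 + \left(\frac{f}{2 f^{2}} + \frac{f}{10}\right) = -2 + \left(f \frac{1}{2 f^{2}} + \frac{f}{10}\right) = -2 + \left(\frac{1}{2 f} + \frac{f}{10}\right) = -2 + \frac{1}{2 f} + \frac{f}{10}$)
$\left(-26 - 22\right)^{2} d{\left(s{\left(-7 \right)} \right)} = \left(-26 - 22\right)^{2} \frac{5 - 7 \left(-20 - 7\right)}{10 \left(-7\right)} = \left(-48\right)^{2} \cdot \frac{1}{10} \left(- \frac{1}{7}\right) \left(5 - -189\right) = 2304 \cdot \frac{1}{10} \left(- \frac{1}{7}\right) \left(5 + 189\right) = 2304 \cdot \frac{1}{10} \left(- \frac{1}{7}\right) 194 = 2304 \left(- \frac{97}{35}\right) = - \frac{223488}{35}$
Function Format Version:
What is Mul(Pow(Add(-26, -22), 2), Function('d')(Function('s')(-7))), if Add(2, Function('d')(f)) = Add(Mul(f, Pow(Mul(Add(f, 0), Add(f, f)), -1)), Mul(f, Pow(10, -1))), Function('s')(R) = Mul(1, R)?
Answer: Rational(-223488, 35) ≈ -6385.4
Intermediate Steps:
Function('s')(R) = R
Function('d')(f) = Add(-2, Mul(Rational(1, 2), Pow(f, -1)), Mul(Rational(1, 10), f)) (Function('d')(f) = Add(-2, Add(Mul(f, Pow(Mul(Add(f, 0), Add(f, f)), -1)), Mul(f, Pow(10, -1)))) = Add(-2, Add(Mul(f, Pow(Mul(f, Mul(2, f)), -1)), Mul(f, Rational(1, 10)))) = Add(-2, Add(Mul(f, Pow(Mul(2, Pow(f, 2)), -1)), Mul(Rational(1, 10), f))) = Add(-2, Add(Mul(f, Mul(Rational(1, 2), Pow(f, -2))), Mul(Rational(1, 10), f))) = Add(-2, Add(Mul(Rational(1, 2), Pow(f, -1)), Mul(Rational(1, 10), f))) = Add(-2, Mul(Rational(1, 2), Pow(f, -1)), Mul(Rational(1, 10), f)))
Mul(Pow(Add(-26, -22), 2), Function('d')(Function('s')(-7))) = Mul(Pow(Add(-26, -22), 2), Mul(Rational(1, 10), Pow(-7, -1), Add(5, Mul(-7, Add(-20, -7))))) = Mul(Pow(-48, 2), Mul(Rational(1, 10), Rational(-1, 7), Add(5, Mul(-7, -27)))) = Mul(2304, Mul(Rational(1, 10), Rational(-1, 7), Add(5, 189))) = Mul(2304, Mul(Rational(1, 10), Rational(-1, 7), 194)) = Mul(2304, Rational(-97, 35)) = Rational(-223488, 35)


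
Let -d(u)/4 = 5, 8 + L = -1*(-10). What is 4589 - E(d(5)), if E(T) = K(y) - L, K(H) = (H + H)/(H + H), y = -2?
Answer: 4590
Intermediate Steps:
L = 2 (L = -8 - 1*(-10) = -8 + 10 = 2)
d(u) = -20 (d(u) = -4*5 = -20)
K(H) = 1 (K(H) = (2*H)/((2*H)) = (2*H)*(1/(2*H)) = 1)
E(T) = -1 (E(T) = 1 - 1*2 = 1 - 2 = -1)
4589 - E(d(5)) = 4589 - 1*(-1) = 4589 + 1 = 4590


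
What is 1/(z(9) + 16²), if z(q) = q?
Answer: 1/265 ≈ 0.0037736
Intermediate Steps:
1/(z(9) + 16²) = 1/(9 + 16²) = 1/(9 + 256) = 1/265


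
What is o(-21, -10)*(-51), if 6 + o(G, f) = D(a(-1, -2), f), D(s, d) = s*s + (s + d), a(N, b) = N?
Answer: 816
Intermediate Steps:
D(s, d) = d + s + s² (D(s, d) = s² + (d + s) = d + s + s²)
o(G, f) = -6 + f (o(G, f) = -6 + (f - 1 + (-1)²) = -6 + (f - 1 + 1) = -6 + f)
o(-21, -10)*(-51) = (-6 - 10)*(-51) = -16*(-51) = 816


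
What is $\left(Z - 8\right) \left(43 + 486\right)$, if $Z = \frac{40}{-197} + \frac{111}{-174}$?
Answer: $- \frac{53437993}{11426} \approx -4676.9$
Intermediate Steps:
$Z = - \frac{9609}{11426}$ ($Z = 40 \left(- \frac{1}{197}\right) + 111 \left(- \frac{1}{174}\right) = - \frac{40}{197} - \frac{37}{58} = - \frac{9609}{11426} \approx -0.84098$)
$\left(Z - 8\right) \left(43 + 486\right) = \left(- \frac{9609}{11426} - 8\right) \left(43 + 486\right) = \left(- \frac{101017}{11426}\right) 529 = - \frac{53437993}{11426}$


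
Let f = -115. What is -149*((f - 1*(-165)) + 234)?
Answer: -42316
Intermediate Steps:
-149*((f - 1*(-165)) + 234) = -149*((-115 - 1*(-165)) + 234) = -149*((-115 + 165) + 234) = -149*(50 + 234) = -149*284 = -42316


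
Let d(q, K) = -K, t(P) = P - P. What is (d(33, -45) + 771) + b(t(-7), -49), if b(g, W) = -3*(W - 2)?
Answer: 969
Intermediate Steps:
t(P) = 0
b(g, W) = 6 - 3*W (b(g, W) = -3*(-2 + W) = 6 - 3*W)
(d(33, -45) + 771) + b(t(-7), -49) = (-1*(-45) + 771) + (6 - 3*(-49)) = (45 + 771) + (6 + 147) = 816 + 153 = 969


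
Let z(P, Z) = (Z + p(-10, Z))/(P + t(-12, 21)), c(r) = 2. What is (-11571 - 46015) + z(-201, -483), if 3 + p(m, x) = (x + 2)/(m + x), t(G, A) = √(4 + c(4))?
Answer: -382253955731/6638245 + 239117*√6/19914735 ≈ -57584.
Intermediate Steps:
t(G, A) = √6 (t(G, A) = √(4 + 2) = √6)
p(m, x) = -3 + (2 + x)/(m + x) (p(m, x) = -3 + (x + 2)/(m + x) = -3 + (2 + x)/(m + x))
z(P, Z) = (Z + (32 - 2*Z)/(-10 + Z))/(P + √6) (z(P, Z) = (Z + (2 - 3*(-10) - 2*Z)/(-10 + Z))/(P + √6) = (Z + (2 + 30 - 2*Z)/(-10 + Z))/(P + √6) = (Z + (32 - 2*Z)/(-10 + Z))/(P + √6))
(-11571 - 46015) + z(-201, -483) = (-11571 - 46015) + (32 - 2*(-483) - 483*(-10 - 483))/((-10 - 483)*(-201 + √6)) = -57586 + (32 + 966 - 483*(-493))/((-493)*(-201 + √6)) = -57586 - (32 + 966 + 238119)/(493*(-201 + √6)) = -57586 - 1/493*239117/(-201 + √6) = -57586 - 239117/(493*(-201 + √6))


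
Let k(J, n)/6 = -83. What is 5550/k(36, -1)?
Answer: -925/83 ≈ -11.145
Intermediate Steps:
k(J, n) = -498 (k(J, n) = 6*(-83) = -498)
5550/k(36, -1) = 5550/(-498) = 5550*(-1/498) = -925/83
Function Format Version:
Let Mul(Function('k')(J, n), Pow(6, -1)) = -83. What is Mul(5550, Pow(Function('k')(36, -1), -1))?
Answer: Rational(-925, 83) ≈ -11.145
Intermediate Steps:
Function('k')(J, n) = -498 (Function('k')(J, n) = Mul(6, -83) = -498)
Mul(5550, Pow(Function('k')(36, -1), -1)) = Mul(5550, Pow(-498, -1)) = Mul(5550, Rational(-1, 498)) = Rational(-925, 83)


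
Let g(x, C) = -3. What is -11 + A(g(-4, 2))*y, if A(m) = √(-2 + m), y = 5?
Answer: -11 + 5*I*√5 ≈ -11.0 + 11.18*I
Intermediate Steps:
-11 + A(g(-4, 2))*y = -11 + √(-2 - 3)*5 = -11 + √(-5)*5 = -11 + (I*√5)*5 = -11 + 5*I*√5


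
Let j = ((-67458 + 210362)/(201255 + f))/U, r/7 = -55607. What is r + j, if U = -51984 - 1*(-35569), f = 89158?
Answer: -1855600350017259/4767129395 ≈ -3.8925e+5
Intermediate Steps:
r = -389249 (r = 7*(-55607) = -389249)
U = -16415 (U = -51984 + 35569 = -16415)
j = -142904/4767129395 (j = ((-67458 + 210362)/(201255 + 89158))/(-16415) = (142904/290413)*(-1/16415) = -142904/4767129395 ≈ -2.9977e-5)
r + j = -389249 - 142904/4767129395 = -1855600350017259/4767129395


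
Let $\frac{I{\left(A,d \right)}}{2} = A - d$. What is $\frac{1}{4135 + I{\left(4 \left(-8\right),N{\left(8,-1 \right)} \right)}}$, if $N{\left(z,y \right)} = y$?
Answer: $\frac{1}{4073} \approx 0.00024552$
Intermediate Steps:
$I{\left(A,d \right)} = - 2 d + 2 A$ ($I{\left(A,d \right)} = 2 \left(A - d\right) = - 2 d + 2 A$)
$\frac{1}{4135 + I{\left(4 \left(-8\right),N{\left(8,-1 \right)} \right)}} = \frac{1}{4135 + \left(\left(-2\right) \left(-1\right) + 2 \cdot 4 \left(-8\right)\right)} = \frac{1}{4135 + \left(2 + 2 \left(-32\right)\right)} = \frac{1}{4135 + \left(2 - 64\right)} = \frac{1}{4135 - 62} = \frac{1}{4073}$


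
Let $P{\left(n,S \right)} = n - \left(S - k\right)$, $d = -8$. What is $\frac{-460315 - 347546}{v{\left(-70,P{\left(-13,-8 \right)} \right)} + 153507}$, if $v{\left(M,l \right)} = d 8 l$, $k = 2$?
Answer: $- \frac{269287}{51233} \approx -5.2561$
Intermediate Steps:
$P{\left(n,S \right)} = 2 + n - S$ ($P{\left(n,S \right)} = n - \left(-2 + S\right) = 2 + n - S$)
$v{\left(M,l \right)} = - 64 l$ ($v{\left(M,l \right)} = \left(-8\right) 8 l = - 64 l$)
$\frac{-460315 - 347546}{v{\left(-70,P{\left(-13,-8 \right)} \right)} + 153507} = \frac{-460315 - 347546}{- 64 \left(2 - 13 - -8\right) + 153507} = - \frac{807861}{- 64 \left(2 - 13 + 8\right) + 153507} = - \frac{807861}{\left(-64\right) \left(-3\right) + 153507} = - \frac{807861}{192 + 153507} = - \frac{807861}{153699} = \left(-807861\right) \frac{1}{153699} = - \frac{269287}{51233}$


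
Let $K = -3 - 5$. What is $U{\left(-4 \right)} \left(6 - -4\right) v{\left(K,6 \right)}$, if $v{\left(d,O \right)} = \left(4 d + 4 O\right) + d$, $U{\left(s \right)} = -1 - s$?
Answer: $-480$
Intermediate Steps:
$K = -8$ ($K = -3 - 5 = -8$)
$v{\left(d,O \right)} = 4 O + 5 d$ ($v{\left(d,O \right)} = \left(4 O + 4 d\right) + d = 4 O + 5 d$)
$U{\left(-4 \right)} \left(6 - -4\right) v{\left(K,6 \right)} = \left(-1 - -4\right) \left(6 - -4\right) \left(4 \cdot 6 + 5 \left(-8\right)\right) = \left(-1 + 4\right) \left(6 + 4\right) \left(24 - 40\right) = 3 \cdot 10 \left(-16\right) = 30 \left(-16\right) = -480$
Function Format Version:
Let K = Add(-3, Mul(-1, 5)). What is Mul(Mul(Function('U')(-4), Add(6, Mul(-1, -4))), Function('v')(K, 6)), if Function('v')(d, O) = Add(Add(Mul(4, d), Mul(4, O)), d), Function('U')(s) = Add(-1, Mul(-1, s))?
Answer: -480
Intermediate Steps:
K = -8 (K = Add(-3, -5) = -8)
Function('v')(d, O) = Add(Mul(4, O), Mul(5, d)) (Function('v')(d, O) = Add(Add(Mul(4, O), Mul(4, d)), d) = Add(Mul(4, O), Mul(5, d)))
Mul(Mul(Function('U')(-4), Add(6, Mul(-1, -4))), Function('v')(K, 6)) = Mul(Mul(Add(-1, Mul(-1, -4)), Add(6, Mul(-1, -4))), Add(Mul(4, 6), Mul(5, -8))) = Mul(Mul(Add(-1, 4), Add(6, 4)), Add(24, -40)) = Mul(Mul(3, 10), -16) = Mul(30, -16) = -480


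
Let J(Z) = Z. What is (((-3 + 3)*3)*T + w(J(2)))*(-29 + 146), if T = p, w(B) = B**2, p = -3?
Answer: 468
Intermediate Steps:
T = -3
(((-3 + 3)*3)*T + w(J(2)))*(-29 + 146) = (((-3 + 3)*3)*(-3) + 2**2)*(-29 + 146) = ((0*3)*(-3) + 4)*117 = (0*(-3) + 4)*117 = (0 + 4)*117 = 4*117 = 468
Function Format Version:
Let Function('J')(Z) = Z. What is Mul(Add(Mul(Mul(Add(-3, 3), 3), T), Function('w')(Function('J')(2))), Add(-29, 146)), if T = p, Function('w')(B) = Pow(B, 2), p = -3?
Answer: 468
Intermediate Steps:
T = -3
Mul(Add(Mul(Mul(Add(-3, 3), 3), T), Function('w')(Function('J')(2))), Add(-29, 146)) = Mul(Add(Mul(Mul(Add(-3, 3), 3), -3), Pow(2, 2)), Add(-29, 146)) = Mul(Add(Mul(Mul(0, 3), -3), 4), 117) = Mul(Add(Mul(0, -3), 4), 117) = Mul(Add(0, 4), 117) = Mul(4, 117) = 468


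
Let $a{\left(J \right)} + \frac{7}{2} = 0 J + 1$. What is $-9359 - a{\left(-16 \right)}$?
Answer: $- \frac{18713}{2} \approx -9356.5$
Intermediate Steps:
$a{\left(J \right)} = - \frac{5}{2}$ ($a{\left(J \right)} = - \frac{7}{2} + \left(0 J + 1\right) = - \frac{7}{2} + \left(0 + 1\right) = - \frac{7}{2} + 1 = - \frac{5}{2}$)
$-9359 - a{\left(-16 \right)} = -9359 - - \frac{5}{2} = -9359 + \frac{5}{2} = - \frac{18713}{2}$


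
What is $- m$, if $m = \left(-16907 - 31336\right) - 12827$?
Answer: $61070$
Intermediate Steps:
$m = -61070$ ($m = -48243 - 12827 = -61070$)
$- m = \left(-1\right) \left(-61070\right) = 61070$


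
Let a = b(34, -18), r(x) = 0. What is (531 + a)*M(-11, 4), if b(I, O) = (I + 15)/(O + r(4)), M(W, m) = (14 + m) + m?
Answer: 104599/9 ≈ 11622.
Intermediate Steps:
M(W, m) = 14 + 2*m
b(I, O) = (15 + I)/O (b(I, O) = (I + 15)/(O + 0) = (15 + I)/O)
a = -49/18 (a = (15 + 34)/(-18) = -1/18*49 = -49/18 ≈ -2.7222)
(531 + a)*M(-11, 4) = (531 - 49/18)*(14 + 2*4) = 9509*(14 + 8)/18 = (9509/18)*22 = 104599/9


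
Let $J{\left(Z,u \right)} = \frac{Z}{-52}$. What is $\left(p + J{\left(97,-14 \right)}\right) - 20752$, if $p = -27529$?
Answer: $- \frac{2510709}{52} \approx -48283.0$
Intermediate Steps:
$J{\left(Z,u \right)} = - \frac{Z}{52}$ ($J{\left(Z,u \right)} = Z \left(- \frac{1}{52}\right) = - \frac{Z}{52}$)
$\left(p + J{\left(97,-14 \right)}\right) - 20752 = \left(-27529 - \frac{97}{52}\right) - 20752 = - \frac{1431605}{52} - 20752 = - \frac{2510709}{52}$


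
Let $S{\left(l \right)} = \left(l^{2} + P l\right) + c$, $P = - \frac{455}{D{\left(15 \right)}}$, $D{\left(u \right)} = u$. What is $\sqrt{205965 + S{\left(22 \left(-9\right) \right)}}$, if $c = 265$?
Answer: $4 \sqrt{15715} \approx 501.44$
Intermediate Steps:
$P = - \frac{91}{3}$ ($P = - \frac{455}{15} = \left(-455\right) \frac{1}{15} = - \frac{91}{3} \approx -30.333$)
$S{\left(l \right)} = 265 + l^{2} - \frac{91 l}{3}$ ($S{\left(l \right)} = \left(l^{2} - \frac{91 l}{3}\right) + 265 = 265 + l^{2} - \frac{91 l}{3}$)
$\sqrt{205965 + S{\left(22 \left(-9\right) \right)}} = \sqrt{205965 + \left(265 + \left(22 \left(-9\right)\right)^{2} - \frac{91 \cdot 22 \left(-9\right)}{3}\right)} = \sqrt{205965 + \left(265 + \left(-198\right)^{2} - -6006\right)} = \sqrt{205965 + \left(265 + 39204 + 6006\right)} = \sqrt{205965 + 45475} = \sqrt{251440} = 4 \sqrt{15715}$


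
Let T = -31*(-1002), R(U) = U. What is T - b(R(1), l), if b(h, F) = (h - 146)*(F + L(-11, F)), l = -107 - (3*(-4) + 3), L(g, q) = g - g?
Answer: 16852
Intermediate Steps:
L(g, q) = 0
l = -98 (l = -107 - (-12 + 3) = -107 - 1*(-9) = -107 + 9 = -98)
b(h, F) = F*(-146 + h) (b(h, F) = (h - 146)*(F + 0) = (-146 + h)*F = F*(-146 + h))
T = 31062
T - b(R(1), l) = 31062 - (-98)*(-146 + 1) = 31062 - (-98)*(-145) = 31062 - 1*14210 = 31062 - 14210 = 16852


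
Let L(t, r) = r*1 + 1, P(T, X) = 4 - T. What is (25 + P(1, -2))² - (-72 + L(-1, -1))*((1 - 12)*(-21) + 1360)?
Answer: 115336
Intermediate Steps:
L(t, r) = 1 + r (L(t, r) = r + 1 = 1 + r)
(25 + P(1, -2))² - (-72 + L(-1, -1))*((1 - 12)*(-21) + 1360) = (25 + (4 - 1*1))² - (-72 + (1 - 1))*((1 - 12)*(-21) + 1360) = (25 + (4 - 1))² - (-72 + 0)*(-11*(-21) + 1360) = (25 + 3)² - (-72)*(231 + 1360) = 28² - (-72)*1591 = 784 - 1*(-114552) = 784 + 114552 = 115336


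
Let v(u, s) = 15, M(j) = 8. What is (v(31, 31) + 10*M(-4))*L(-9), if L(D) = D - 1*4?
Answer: -1235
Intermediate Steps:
L(D) = -4 + D (L(D) = D - 4 = -4 + D)
(v(31, 31) + 10*M(-4))*L(-9) = (15 + 10*8)*(-4 - 9) = (15 + 80)*(-13) = 95*(-13) = -1235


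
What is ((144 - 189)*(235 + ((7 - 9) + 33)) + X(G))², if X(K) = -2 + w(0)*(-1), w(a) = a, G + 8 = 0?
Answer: 143328784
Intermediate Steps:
G = -8 (G = -8 + 0 = -8)
X(K) = -2 (X(K) = -2 + 0*(-1) = -2 + 0 = -2)
((144 - 189)*(235 + ((7 - 9) + 33)) + X(G))² = ((144 - 189)*(235 + ((7 - 9) + 33)) - 2)² = (-45*(235 + (-2 + 33)) - 2)² = (-45*(235 + 31) - 2)² = (-45*266 - 2)² = (-11970 - 2)² = (-11972)² = 143328784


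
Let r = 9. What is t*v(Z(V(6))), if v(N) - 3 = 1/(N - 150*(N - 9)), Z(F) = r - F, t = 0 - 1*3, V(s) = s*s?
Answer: -16120/1791 ≈ -9.0006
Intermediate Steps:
V(s) = s**2
t = -3 (t = 0 - 3 = -3)
Z(F) = 9 - F
v(N) = 3 + 1/(1350 - 149*N) (v(N) = 3 + 1/(N - 150*(N - 9)) = 3 + 1/(N - 150*(-9 + N)) = 3 + 1/(N + (1350 - 150*N)) = 3 + 1/(1350 - 149*N))
t*v(Z(V(6))) = -3*(-4051 + 447*(9 - 1*6**2))/(-1350 + 149*(9 - 1*6**2)) = -3*(-4051 + 447*(9 - 1*36))/(-1350 + 149*(9 - 1*36)) = -3*(-4051 + 447*(9 - 36))/(-1350 + 149*(9 - 36)) = -3*(-4051 + 447*(-27))/(-1350 + 149*(-27)) = -3*(-4051 - 12069)/(-1350 - 4023) = -3*(-16120)/(-5373) = -(-1)*(-16120)/1791 = -3*16120/5373 = -16120/1791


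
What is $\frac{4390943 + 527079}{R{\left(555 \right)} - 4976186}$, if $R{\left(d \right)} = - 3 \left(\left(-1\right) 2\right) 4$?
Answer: $- \frac{2459011}{2488081} \approx -0.98832$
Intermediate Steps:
$R{\left(d \right)} = 24$ ($R{\left(d \right)} = \left(-3\right) \left(-2\right) 4 = 6 \cdot 4 = 24$)
$\frac{4390943 + 527079}{R{\left(555 \right)} - 4976186} = \frac{4390943 + 527079}{24 - 4976186} = \frac{4918022}{-4976162} = 4918022 \left(- \frac{1}{4976162}\right) = - \frac{2459011}{2488081}$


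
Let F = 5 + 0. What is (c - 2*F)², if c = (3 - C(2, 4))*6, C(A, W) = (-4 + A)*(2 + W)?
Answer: 6400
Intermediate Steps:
F = 5
c = 90 (c = (3 - (-8 - 4*4 + 2*2 + 2*4))*6 = (3 - (-8 - 16 + 4 + 8))*6 = (3 - 1*(-12))*6 = (3 + 12)*6 = 15*6 = 90)
(c - 2*F)² = (90 - 2*5)² = (90 - 10)² = 80² = 6400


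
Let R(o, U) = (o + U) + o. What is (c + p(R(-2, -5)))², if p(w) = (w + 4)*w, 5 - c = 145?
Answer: 9025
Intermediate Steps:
c = -140 (c = 5 - 1*145 = 5 - 145 = -140)
R(o, U) = U + 2*o (R(o, U) = (U + o) + o = U + 2*o)
p(w) = w*(4 + w) (p(w) = (4 + w)*w = w*(4 + w))
(c + p(R(-2, -5)))² = (-140 + (-5 + 2*(-2))*(4 + (-5 + 2*(-2))))² = (-140 + (-5 - 4)*(4 + (-5 - 4)))² = (-140 - 9*(4 - 9))² = (-140 - 9*(-5))² = (-140 + 45)² = (-95)² = 9025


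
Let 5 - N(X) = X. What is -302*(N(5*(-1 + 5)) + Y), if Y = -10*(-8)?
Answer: -19630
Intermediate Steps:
Y = 80
N(X) = 5 - X
-302*(N(5*(-1 + 5)) + Y) = -302*((5 - 5*(-1 + 5)) + 80) = -302*((5 - 5*4) + 80) = -302*((5 - 1*20) + 80) = -302*((5 - 20) + 80) = -302*(-15 + 80) = -302*65 = -19630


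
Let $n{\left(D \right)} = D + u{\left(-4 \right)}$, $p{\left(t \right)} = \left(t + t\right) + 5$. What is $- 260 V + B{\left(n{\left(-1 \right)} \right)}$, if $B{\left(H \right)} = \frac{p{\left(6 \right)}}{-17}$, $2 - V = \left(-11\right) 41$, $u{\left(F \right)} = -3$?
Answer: $-117781$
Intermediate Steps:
$V = 453$ ($V = 2 - \left(-11\right) 41 = 2 - -451 = 2 + 451 = 453$)
$p{\left(t \right)} = 5 + 2 t$ ($p{\left(t \right)} = 2 t + 5 = 5 + 2 t$)
$n{\left(D \right)} = -3 + D$ ($n{\left(D \right)} = D - 3 = -3 + D$)
$B{\left(H \right)} = -1$ ($B{\left(H \right)} = \frac{5 + 2 \cdot 6}{-17} = \left(5 + 12\right) \left(- \frac{1}{17}\right) = 17 \left(- \frac{1}{17}\right) = -1$)
$- 260 V + B{\left(n{\left(-1 \right)} \right)} = \left(-260\right) 453 - 1 = -117780 - 1 = -117781$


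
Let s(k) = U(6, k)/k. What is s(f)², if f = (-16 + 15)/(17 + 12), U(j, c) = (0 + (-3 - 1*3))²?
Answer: 1089936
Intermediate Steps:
U(j, c) = 36 (U(j, c) = (0 + (-3 - 3))² = (0 - 6)² = (-6)² = 36)
f = -1/29 ≈ -0.034483
s(k) = 36/k
s(f)² = (36/(-1/29))² = (36*(-29))² = (-1044)² = 1089936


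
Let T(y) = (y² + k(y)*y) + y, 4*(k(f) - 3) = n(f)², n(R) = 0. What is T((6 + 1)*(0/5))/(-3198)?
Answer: 0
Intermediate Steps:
k(f) = 3 (k(f) = 3 + (¼)*0² = 3 + (¼)*0 = 3 + 0 = 3)
T(y) = y² + 4*y (T(y) = (y² + 3*y) + y = y² + 4*y)
T((6 + 1)*(0/5))/(-3198) = (((6 + 1)*(0/5))*(4 + (6 + 1)*(0/5)))/(-3198) = ((7*(0*(⅕)))*(4 + 7*(0*(⅕))))*(-1/3198) = ((7*0)*(4 + 7*0))*(-1/3198) = (0*(4 + 0))*(-1/3198) = (0*4)*(-1/3198) = 0*(-1/3198) = 0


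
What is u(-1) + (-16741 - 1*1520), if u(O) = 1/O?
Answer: -18262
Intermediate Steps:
u(-1) + (-16741 - 1*1520) = 1/(-1) + (-16741 - 1*1520) = -1 + (-16741 - 1520) = -1 - 18261 = -18262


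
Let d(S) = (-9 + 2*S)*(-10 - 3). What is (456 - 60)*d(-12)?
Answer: 169884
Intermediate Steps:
d(S) = 117 - 26*S (d(S) = (-9 + 2*S)*(-13) = 117 - 26*S)
(456 - 60)*d(-12) = (456 - 60)*(117 - 26*(-12)) = 396*(117 + 312) = 396*429 = 169884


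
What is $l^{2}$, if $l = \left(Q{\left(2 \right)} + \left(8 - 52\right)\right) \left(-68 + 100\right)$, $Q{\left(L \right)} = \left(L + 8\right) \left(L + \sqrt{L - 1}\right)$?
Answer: $200704$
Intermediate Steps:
$Q{\left(L \right)} = \left(8 + L\right) \left(L + \sqrt{-1 + L}\right)$
$l = -448$ ($l = \left(\left(2^{2} + 8 \cdot 2 + 8 \sqrt{-1 + 2} + 2 \sqrt{-1 + 2}\right) + \left(8 - 52\right)\right) \left(-68 + 100\right) = \left(\left(4 + 16 + 8 \sqrt{1} + 2 \sqrt{1}\right) + \left(8 - 52\right)\right) 32 = \left(\left(4 + 16 + 8 \cdot 1 + 2 \cdot 1\right) - 44\right) 32 = \left(\left(4 + 16 + 8 + 2\right) - 44\right) 32 = \left(30 - 44\right) 32 = \left(-14\right) 32 = -448$)
$l^{2} = \left(-448\right)^{2} = 200704$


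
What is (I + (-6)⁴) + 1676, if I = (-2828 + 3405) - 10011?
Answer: -6462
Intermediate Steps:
I = -9434 (I = 577 - 10011 = -9434)
(I + (-6)⁴) + 1676 = (-9434 + (-6)⁴) + 1676 = (-9434 + 1296) + 1676 = -8138 + 1676 = -6462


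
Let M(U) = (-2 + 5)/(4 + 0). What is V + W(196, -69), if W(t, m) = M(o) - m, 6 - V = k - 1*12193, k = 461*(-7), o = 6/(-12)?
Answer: 61983/4 ≈ 15496.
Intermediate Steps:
o = -½ (o = 6*(-1/12) = -½ ≈ -0.50000)
k = -3227
M(U) = ¾ (M(U) = 3/4 = 3*(¼) = ¾)
V = 15426 (V = 6 - (-3227 - 1*12193) = 6 - (-3227 - 12193) = 6 - 1*(-15420) = 6 + 15420 = 15426)
W(t, m) = ¾ - m
V + W(196, -69) = 15426 + (¾ - 1*(-69)) = 15426 + (¾ + 69) = 15426 + 279/4 = 61983/4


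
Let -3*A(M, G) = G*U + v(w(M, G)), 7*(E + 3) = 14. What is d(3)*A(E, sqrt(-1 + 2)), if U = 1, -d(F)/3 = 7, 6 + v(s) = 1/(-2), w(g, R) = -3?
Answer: -77/2 ≈ -38.500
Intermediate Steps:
v(s) = -13/2 (v(s) = -6 + 1/(-2) = -6 - 1/2 = -13/2)
d(F) = -21 (d(F) = -3*7 = -21)
E = -1 (E = -3 + (1/7)*14 = -3 + 2 = -1)
A(M, G) = 13/6 - G/3 (A(M, G) = -(G*1 - 13/2)/3 = -(G - 13/2)/3 = -(-13/2 + G)/3 = 13/6 - G/3)
d(3)*A(E, sqrt(-1 + 2)) = -21*(13/6 - sqrt(-1 + 2)/3) = -21*(13/6 - sqrt(1)/3) = -21*(13/6 - 1/3*1) = -21*(13/6 - 1/3) = -21*11/6 = -77/2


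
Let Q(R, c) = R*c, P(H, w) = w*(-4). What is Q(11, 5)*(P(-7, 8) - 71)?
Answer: -5665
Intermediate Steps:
P(H, w) = -4*w
Q(11, 5)*(P(-7, 8) - 71) = (11*5)*(-4*8 - 71) = 55*(-32 - 71) = 55*(-103) = -5665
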